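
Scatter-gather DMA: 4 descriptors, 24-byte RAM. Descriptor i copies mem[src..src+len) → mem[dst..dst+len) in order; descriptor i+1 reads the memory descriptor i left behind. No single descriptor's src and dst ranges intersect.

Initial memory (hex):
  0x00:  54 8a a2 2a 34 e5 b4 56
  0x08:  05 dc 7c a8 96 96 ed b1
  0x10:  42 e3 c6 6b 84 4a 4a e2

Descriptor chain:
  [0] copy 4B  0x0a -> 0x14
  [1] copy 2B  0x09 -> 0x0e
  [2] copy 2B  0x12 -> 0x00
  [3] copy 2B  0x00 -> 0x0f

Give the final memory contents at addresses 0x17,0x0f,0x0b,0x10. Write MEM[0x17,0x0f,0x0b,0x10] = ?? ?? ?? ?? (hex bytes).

[0] 0x0a->0x14 len=4 : 7c a8 96 96
[1] 0x09->0x0e len=2 : dc 7c
[2] 0x12->0x00 len=2 : c6 6b
[3] 0x00->0x0f len=2 : c6 6b
query mem[0x17]=0x96, mem[0x0f]=0xc6, mem[0x0b]=0xa8, mem[0x10]=0x6b

MEM[0x17,0x0f,0x0b,0x10] = 96 c6 a8 6b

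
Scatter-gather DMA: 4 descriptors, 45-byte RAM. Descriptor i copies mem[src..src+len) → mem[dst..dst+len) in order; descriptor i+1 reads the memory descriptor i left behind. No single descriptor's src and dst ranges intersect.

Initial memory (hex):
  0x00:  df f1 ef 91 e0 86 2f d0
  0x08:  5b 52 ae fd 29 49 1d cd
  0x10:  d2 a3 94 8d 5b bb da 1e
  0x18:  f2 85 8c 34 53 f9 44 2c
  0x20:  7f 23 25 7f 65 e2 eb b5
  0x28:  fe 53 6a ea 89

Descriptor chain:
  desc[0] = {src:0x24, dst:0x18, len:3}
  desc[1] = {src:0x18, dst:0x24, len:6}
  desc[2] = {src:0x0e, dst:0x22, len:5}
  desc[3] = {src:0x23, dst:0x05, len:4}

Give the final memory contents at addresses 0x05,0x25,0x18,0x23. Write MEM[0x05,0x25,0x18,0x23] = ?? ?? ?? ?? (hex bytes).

D0: mem[0x18..0x1a] <- [65 e2 eb]
D1: mem[0x24..0x29] <- [65 e2 eb 34 53 f9]
D2: mem[0x22..0x26] <- [1d cd d2 a3 94]
D3: mem[0x05..0x08] <- [cd d2 a3 94]
query mem[0x05]=0xcd, mem[0x25]=0xa3, mem[0x18]=0x65, mem[0x23]=0xcd

MEM[0x05,0x25,0x18,0x23] = cd a3 65 cd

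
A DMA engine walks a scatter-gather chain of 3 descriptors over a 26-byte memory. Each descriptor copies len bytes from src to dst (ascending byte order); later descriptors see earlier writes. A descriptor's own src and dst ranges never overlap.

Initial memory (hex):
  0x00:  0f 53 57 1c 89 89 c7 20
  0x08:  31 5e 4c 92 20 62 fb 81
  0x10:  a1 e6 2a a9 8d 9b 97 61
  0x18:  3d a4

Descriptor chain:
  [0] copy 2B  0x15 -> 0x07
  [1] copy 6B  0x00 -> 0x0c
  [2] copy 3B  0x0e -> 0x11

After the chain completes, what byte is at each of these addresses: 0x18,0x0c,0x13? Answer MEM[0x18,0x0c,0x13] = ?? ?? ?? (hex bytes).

  after D0: wrote 2B at 0x07 = 9b97
  after D1: wrote 6B at 0x0c = 0f53571c8989
  after D2: wrote 3B at 0x11 = 571c89
query mem[0x18]=0x3d, mem[0x0c]=0x0f, mem[0x13]=0x89

MEM[0x18,0x0c,0x13] = 3d 0f 89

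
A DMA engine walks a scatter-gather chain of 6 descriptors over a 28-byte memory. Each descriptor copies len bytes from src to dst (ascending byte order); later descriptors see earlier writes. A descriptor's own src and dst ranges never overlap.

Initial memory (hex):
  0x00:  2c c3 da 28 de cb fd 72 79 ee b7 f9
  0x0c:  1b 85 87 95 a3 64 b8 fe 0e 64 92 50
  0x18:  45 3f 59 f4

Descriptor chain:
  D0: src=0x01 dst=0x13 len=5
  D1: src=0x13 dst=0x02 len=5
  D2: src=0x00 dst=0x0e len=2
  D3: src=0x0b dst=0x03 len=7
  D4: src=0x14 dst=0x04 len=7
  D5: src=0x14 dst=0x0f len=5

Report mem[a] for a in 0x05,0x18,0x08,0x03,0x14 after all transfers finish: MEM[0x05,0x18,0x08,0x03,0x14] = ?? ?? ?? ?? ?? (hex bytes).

  after D0: wrote 5B at 0x13 = c3da28decb
  after D1: wrote 5B at 0x02 = c3da28decb
  after D2: wrote 2B at 0x0e = 2cc3
  after D3: wrote 7B at 0x03 = f91b852cc3a364
  after D4: wrote 7B at 0x04 = da28decb453f59
  after D5: wrote 5B at 0x0f = da28decb45
query mem[0x05]=0x28, mem[0x18]=0x45, mem[0x08]=0x45, mem[0x03]=0xf9, mem[0x14]=0xda

MEM[0x05,0x18,0x08,0x03,0x14] = 28 45 45 f9 da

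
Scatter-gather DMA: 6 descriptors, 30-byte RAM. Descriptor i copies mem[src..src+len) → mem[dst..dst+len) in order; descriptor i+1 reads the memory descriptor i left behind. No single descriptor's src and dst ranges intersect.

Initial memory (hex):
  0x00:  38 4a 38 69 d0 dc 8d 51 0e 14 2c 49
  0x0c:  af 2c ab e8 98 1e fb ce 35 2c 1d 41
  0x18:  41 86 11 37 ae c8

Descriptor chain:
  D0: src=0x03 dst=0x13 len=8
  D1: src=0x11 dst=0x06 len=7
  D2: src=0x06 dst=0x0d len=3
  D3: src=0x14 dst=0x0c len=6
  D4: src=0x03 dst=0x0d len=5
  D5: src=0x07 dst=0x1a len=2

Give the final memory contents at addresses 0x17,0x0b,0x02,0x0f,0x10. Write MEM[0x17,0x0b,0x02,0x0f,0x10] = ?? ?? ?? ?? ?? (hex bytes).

D0: mem[0x13..0x1a] <- [69 d0 dc 8d 51 0e 14 2c]
D1: mem[0x06..0x0c] <- [1e fb 69 d0 dc 8d 51]
D2: mem[0x0d..0x0f] <- [1e fb 69]
D3: mem[0x0c..0x11] <- [d0 dc 8d 51 0e 14]
D4: mem[0x0d..0x11] <- [69 d0 dc 1e fb]
D5: mem[0x1a..0x1b] <- [fb 69]
query mem[0x17]=0x51, mem[0x0b]=0x8d, mem[0x02]=0x38, mem[0x0f]=0xdc, mem[0x10]=0x1e

MEM[0x17,0x0b,0x02,0x0f,0x10] = 51 8d 38 dc 1e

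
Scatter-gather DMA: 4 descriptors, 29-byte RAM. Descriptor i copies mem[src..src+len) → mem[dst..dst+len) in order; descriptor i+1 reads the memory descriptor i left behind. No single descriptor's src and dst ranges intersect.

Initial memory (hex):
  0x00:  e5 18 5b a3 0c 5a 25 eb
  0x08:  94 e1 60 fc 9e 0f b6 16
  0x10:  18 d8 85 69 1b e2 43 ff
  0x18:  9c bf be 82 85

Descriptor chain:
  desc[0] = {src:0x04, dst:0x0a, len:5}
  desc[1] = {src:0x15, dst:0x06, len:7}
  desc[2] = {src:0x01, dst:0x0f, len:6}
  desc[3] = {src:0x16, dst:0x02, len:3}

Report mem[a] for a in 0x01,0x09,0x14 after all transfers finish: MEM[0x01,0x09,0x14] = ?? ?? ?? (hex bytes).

D0: mem[0x0a..0x0e] <- [0c 5a 25 eb 94]
D1: mem[0x06..0x0c] <- [e2 43 ff 9c bf be 82]
D2: mem[0x0f..0x14] <- [18 5b a3 0c 5a e2]
D3: mem[0x02..0x04] <- [43 ff 9c]
query mem[0x01]=0x18, mem[0x09]=0x9c, mem[0x14]=0xe2

MEM[0x01,0x09,0x14] = 18 9c e2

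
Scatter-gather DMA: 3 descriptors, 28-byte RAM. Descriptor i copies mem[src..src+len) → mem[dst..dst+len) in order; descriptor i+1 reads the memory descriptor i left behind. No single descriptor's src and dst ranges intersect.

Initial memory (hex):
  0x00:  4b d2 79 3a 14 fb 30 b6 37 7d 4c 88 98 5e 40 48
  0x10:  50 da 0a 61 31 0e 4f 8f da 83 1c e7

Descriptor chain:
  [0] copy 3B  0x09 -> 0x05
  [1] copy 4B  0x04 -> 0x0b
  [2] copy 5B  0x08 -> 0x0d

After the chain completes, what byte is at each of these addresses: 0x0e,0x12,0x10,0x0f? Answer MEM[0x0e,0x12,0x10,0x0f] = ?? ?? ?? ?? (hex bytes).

MEM[0x0e,0x12,0x10,0x0f] = 7d 0a 14 4c

  after D0: wrote 3B at 0x05 = 7d4c88
  after D1: wrote 4B at 0x0b = 147d4c88
  after D2: wrote 5B at 0x0d = 377d4c147d
query mem[0x0e]=0x7d, mem[0x12]=0x0a, mem[0x10]=0x14, mem[0x0f]=0x4c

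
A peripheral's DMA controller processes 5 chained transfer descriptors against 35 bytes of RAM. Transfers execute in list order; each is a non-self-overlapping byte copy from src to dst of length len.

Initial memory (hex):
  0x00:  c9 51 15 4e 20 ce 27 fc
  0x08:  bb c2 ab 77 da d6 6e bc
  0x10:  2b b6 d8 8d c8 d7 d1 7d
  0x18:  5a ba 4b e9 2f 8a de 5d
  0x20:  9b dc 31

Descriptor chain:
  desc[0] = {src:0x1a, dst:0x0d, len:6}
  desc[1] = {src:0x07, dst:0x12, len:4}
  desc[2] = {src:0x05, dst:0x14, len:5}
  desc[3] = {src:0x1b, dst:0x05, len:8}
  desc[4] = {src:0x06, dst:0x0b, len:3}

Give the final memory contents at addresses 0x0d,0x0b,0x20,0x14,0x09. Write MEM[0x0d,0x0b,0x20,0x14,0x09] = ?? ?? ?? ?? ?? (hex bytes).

D0: mem[0x0d..0x12] <- [4b e9 2f 8a de 5d]
D1: mem[0x12..0x15] <- [fc bb c2 ab]
D2: mem[0x14..0x18] <- [ce 27 fc bb c2]
D3: mem[0x05..0x0c] <- [e9 2f 8a de 5d 9b dc 31]
D4: mem[0x0b..0x0d] <- [2f 8a de]
query mem[0x0d]=0xde, mem[0x0b]=0x2f, mem[0x20]=0x9b, mem[0x14]=0xce, mem[0x09]=0x5d

MEM[0x0d,0x0b,0x20,0x14,0x09] = de 2f 9b ce 5d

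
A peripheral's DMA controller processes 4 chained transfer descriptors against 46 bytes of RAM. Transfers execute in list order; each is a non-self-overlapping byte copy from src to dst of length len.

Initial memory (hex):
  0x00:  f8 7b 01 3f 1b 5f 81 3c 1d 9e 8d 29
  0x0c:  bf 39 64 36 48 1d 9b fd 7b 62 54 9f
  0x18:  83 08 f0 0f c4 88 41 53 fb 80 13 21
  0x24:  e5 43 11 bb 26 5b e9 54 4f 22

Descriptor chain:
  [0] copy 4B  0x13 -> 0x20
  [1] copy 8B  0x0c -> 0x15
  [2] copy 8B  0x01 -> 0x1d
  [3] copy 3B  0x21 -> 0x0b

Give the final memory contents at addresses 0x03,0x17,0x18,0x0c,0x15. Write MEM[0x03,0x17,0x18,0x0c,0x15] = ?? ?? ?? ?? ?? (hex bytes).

MEM[0x03,0x17,0x18,0x0c,0x15] = 3f 64 36 81 bf

#0 dst[0x20+4] := {0xfd,0x7b,0x62,0x54}
#1 dst[0x15+8] := {0xbf,0x39,0x64,0x36,0x48,0x1d,0x9b,0xfd}
#2 dst[0x1d+8] := {0x7b,0x01,0x3f,0x1b,0x5f,0x81,0x3c,0x1d}
#3 dst[0x0b+3] := {0x5f,0x81,0x3c}
query mem[0x03]=0x3f, mem[0x17]=0x64, mem[0x18]=0x36, mem[0x0c]=0x81, mem[0x15]=0xbf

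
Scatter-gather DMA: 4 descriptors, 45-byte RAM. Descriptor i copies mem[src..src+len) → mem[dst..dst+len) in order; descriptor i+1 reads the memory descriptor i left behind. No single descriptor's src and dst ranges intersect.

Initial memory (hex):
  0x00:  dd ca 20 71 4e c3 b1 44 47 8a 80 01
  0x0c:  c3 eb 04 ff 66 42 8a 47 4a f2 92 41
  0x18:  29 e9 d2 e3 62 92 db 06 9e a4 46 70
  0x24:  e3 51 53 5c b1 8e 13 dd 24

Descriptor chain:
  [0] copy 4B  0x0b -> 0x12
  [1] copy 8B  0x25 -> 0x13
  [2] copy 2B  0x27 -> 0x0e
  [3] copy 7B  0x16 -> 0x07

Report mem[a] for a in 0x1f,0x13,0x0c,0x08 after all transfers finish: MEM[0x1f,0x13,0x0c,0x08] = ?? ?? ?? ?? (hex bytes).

MEM[0x1f,0x13,0x0c,0x08] = 06 51 e3 8e

#0 dst[0x12+4] := {0x01,0xc3,0xeb,0x04}
#1 dst[0x13+8] := {0x51,0x53,0x5c,0xb1,0x8e,0x13,0xdd,0x24}
#2 dst[0x0e+2] := {0x5c,0xb1}
#3 dst[0x07+7] := {0xb1,0x8e,0x13,0xdd,0x24,0xe3,0x62}
query mem[0x1f]=0x06, mem[0x13]=0x51, mem[0x0c]=0xe3, mem[0x08]=0x8e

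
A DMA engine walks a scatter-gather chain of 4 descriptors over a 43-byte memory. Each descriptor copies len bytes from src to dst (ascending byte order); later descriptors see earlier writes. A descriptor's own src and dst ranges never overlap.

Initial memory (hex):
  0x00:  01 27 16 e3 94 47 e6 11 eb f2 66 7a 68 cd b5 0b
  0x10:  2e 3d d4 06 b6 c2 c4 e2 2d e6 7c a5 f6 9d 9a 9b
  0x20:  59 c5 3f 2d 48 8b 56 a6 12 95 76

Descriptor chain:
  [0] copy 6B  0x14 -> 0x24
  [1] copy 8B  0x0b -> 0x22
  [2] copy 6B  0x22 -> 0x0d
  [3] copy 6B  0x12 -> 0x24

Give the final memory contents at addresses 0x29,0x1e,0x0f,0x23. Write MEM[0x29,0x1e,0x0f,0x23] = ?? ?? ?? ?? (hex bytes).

  after D0: wrote 6B at 0x24 = b6c2c4e22de6
  after D1: wrote 8B at 0x22 = 7a68cdb50b2e3dd4
  after D2: wrote 6B at 0x0d = 7a68cdb50b2e
  after D3: wrote 6B at 0x24 = 2e06b6c2c4e2
query mem[0x29]=0xe2, mem[0x1e]=0x9a, mem[0x0f]=0xcd, mem[0x23]=0x68

MEM[0x29,0x1e,0x0f,0x23] = e2 9a cd 68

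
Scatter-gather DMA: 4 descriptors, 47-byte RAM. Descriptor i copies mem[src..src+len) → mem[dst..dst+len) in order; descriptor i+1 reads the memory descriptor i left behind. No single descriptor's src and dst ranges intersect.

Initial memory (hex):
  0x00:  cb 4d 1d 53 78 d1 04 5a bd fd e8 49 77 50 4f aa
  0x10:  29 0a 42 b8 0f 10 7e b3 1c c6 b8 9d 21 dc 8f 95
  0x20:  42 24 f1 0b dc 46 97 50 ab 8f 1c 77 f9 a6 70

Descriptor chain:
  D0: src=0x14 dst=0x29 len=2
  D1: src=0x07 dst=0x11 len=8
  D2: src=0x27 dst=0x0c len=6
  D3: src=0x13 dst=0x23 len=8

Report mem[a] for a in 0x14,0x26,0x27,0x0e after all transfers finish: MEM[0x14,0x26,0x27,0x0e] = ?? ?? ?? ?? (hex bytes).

#0 dst[0x29+2] := {0x0f,0x10}
#1 dst[0x11+8] := {0x5a,0xbd,0xfd,0xe8,0x49,0x77,0x50,0x4f}
#2 dst[0x0c+6] := {0x50,0xab,0x0f,0x10,0x77,0xf9}
#3 dst[0x23+8] := {0xfd,0xe8,0x49,0x77,0x50,0x4f,0xc6,0xb8}
query mem[0x14]=0xe8, mem[0x26]=0x77, mem[0x27]=0x50, mem[0x0e]=0x0f

MEM[0x14,0x26,0x27,0x0e] = e8 77 50 0f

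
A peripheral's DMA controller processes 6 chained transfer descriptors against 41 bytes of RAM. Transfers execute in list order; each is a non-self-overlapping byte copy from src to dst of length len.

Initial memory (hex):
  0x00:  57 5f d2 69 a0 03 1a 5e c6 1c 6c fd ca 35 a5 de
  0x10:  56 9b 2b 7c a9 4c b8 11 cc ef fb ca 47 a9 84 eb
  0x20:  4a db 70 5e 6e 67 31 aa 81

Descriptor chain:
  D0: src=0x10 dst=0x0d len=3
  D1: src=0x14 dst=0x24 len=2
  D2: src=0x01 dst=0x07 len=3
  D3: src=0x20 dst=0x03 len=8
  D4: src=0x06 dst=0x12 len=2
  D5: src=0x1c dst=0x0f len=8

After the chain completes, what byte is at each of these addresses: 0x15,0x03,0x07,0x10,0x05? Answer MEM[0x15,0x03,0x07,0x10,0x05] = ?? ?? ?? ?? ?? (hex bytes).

MEM[0x15,0x03,0x07,0x10,0x05] = 70 4a a9 a9 70

D0: mem[0x0d..0x0f] <- [56 9b 2b]
D1: mem[0x24..0x25] <- [a9 4c]
D2: mem[0x07..0x09] <- [5f d2 69]
D3: mem[0x03..0x0a] <- [4a db 70 5e a9 4c 31 aa]
D4: mem[0x12..0x13] <- [5e a9]
D5: mem[0x0f..0x16] <- [47 a9 84 eb 4a db 70 5e]
query mem[0x15]=0x70, mem[0x03]=0x4a, mem[0x07]=0xa9, mem[0x10]=0xa9, mem[0x05]=0x70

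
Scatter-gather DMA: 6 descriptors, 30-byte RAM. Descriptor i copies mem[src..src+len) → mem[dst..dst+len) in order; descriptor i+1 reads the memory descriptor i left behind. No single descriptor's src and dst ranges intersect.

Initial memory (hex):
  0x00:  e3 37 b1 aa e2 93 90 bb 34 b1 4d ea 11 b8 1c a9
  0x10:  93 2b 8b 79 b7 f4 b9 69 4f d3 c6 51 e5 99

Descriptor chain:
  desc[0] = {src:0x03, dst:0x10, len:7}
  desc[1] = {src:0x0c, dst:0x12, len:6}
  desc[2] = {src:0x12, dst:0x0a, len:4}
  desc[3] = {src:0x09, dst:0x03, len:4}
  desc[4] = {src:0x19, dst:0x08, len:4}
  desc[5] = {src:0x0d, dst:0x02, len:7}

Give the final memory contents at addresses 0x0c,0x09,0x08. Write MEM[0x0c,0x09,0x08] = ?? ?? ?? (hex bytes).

  after D0: wrote 7B at 0x10 = aae29390bb34b1
  after D1: wrote 6B at 0x12 = 11b81ca9aae2
  after D2: wrote 4B at 0x0a = 11b81ca9
  after D3: wrote 4B at 0x03 = b111b81c
  after D4: wrote 4B at 0x08 = d3c651e5
  after D5: wrote 7B at 0x02 = a91ca9aae211b8
query mem[0x0c]=0x1c, mem[0x09]=0xc6, mem[0x08]=0xb8

MEM[0x0c,0x09,0x08] = 1c c6 b8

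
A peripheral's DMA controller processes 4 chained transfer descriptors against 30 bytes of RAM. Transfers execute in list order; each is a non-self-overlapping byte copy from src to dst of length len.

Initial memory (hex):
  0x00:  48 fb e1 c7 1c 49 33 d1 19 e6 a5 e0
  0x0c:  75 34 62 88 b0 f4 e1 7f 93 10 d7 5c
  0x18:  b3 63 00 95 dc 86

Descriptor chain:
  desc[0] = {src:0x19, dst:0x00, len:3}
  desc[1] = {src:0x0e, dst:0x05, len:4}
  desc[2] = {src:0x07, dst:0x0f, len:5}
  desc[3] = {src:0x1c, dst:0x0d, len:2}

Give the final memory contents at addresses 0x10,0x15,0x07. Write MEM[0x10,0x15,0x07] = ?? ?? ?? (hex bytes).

[0] 0x19->0x00 len=3 : 63 00 95
[1] 0x0e->0x05 len=4 : 62 88 b0 f4
[2] 0x07->0x0f len=5 : b0 f4 e6 a5 e0
[3] 0x1c->0x0d len=2 : dc 86
query mem[0x10]=0xf4, mem[0x15]=0x10, mem[0x07]=0xb0

MEM[0x10,0x15,0x07] = f4 10 b0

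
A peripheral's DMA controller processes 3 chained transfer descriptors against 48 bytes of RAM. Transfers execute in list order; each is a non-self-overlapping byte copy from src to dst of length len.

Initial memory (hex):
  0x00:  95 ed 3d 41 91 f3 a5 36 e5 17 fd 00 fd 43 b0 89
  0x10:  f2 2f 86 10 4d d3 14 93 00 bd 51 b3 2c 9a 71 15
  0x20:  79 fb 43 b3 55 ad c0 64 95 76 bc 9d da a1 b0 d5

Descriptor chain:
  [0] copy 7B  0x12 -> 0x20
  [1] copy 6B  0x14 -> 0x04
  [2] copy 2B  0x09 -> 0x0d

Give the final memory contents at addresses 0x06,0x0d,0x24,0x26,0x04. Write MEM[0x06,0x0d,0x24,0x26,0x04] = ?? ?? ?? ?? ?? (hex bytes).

MEM[0x06,0x0d,0x24,0x26,0x04] = 14 bd 14 00 4d

[0] 0x12->0x20 len=7 : 86 10 4d d3 14 93 00
[1] 0x14->0x04 len=6 : 4d d3 14 93 00 bd
[2] 0x09->0x0d len=2 : bd fd
query mem[0x06]=0x14, mem[0x0d]=0xbd, mem[0x24]=0x14, mem[0x26]=0x00, mem[0x04]=0x4d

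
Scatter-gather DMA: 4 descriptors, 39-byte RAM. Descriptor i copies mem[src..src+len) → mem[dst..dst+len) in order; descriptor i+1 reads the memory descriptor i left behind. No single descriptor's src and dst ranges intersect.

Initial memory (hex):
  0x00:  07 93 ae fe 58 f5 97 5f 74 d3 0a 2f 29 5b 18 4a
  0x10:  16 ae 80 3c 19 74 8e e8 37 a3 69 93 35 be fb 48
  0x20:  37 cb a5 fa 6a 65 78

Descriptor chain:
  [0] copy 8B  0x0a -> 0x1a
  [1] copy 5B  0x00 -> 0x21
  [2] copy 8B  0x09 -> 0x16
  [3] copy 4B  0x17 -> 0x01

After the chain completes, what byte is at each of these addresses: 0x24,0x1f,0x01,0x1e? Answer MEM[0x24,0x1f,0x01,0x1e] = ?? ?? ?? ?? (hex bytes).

D0: mem[0x1a..0x21] <- [0a 2f 29 5b 18 4a 16 ae]
D1: mem[0x21..0x25] <- [07 93 ae fe 58]
D2: mem[0x16..0x1d] <- [d3 0a 2f 29 5b 18 4a 16]
D3: mem[0x01..0x04] <- [0a 2f 29 5b]
query mem[0x24]=0xfe, mem[0x1f]=0x4a, mem[0x01]=0x0a, mem[0x1e]=0x18

MEM[0x24,0x1f,0x01,0x1e] = fe 4a 0a 18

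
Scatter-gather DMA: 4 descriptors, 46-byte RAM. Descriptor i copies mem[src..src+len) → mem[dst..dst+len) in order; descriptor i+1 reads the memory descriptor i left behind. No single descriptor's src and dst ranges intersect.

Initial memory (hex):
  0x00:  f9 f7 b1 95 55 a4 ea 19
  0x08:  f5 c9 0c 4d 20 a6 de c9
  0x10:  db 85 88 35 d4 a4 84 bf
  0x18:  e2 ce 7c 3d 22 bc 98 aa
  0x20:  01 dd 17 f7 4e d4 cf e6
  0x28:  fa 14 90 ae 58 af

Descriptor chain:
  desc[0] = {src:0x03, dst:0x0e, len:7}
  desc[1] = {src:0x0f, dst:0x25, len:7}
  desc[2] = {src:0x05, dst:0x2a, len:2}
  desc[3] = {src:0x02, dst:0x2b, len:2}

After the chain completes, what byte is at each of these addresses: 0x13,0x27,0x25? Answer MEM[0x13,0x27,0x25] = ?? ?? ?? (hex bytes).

MEM[0x13,0x27,0x25] = f5 ea 55

#0 dst[0x0e+7] := {0x95,0x55,0xa4,0xea,0x19,0xf5,0xc9}
#1 dst[0x25+7] := {0x55,0xa4,0xea,0x19,0xf5,0xc9,0xa4}
#2 dst[0x2a+2] := {0xa4,0xea}
#3 dst[0x2b+2] := {0xb1,0x95}
query mem[0x13]=0xf5, mem[0x27]=0xea, mem[0x25]=0x55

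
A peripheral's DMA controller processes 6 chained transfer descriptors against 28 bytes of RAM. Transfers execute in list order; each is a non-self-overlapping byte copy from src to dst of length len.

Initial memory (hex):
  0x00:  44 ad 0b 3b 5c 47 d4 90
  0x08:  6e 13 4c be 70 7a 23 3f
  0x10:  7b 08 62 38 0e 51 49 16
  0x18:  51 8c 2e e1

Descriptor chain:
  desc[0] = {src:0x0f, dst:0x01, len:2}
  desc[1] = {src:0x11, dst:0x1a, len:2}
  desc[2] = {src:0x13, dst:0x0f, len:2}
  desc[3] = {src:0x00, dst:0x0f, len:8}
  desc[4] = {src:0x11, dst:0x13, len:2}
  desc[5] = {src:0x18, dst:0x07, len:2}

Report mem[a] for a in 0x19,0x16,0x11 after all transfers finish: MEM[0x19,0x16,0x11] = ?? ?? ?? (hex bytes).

[0] 0x0f->0x01 len=2 : 3f 7b
[1] 0x11->0x1a len=2 : 08 62
[2] 0x13->0x0f len=2 : 38 0e
[3] 0x00->0x0f len=8 : 44 3f 7b 3b 5c 47 d4 90
[4] 0x11->0x13 len=2 : 7b 3b
[5] 0x18->0x07 len=2 : 51 8c
query mem[0x19]=0x8c, mem[0x16]=0x90, mem[0x11]=0x7b

MEM[0x19,0x16,0x11] = 8c 90 7b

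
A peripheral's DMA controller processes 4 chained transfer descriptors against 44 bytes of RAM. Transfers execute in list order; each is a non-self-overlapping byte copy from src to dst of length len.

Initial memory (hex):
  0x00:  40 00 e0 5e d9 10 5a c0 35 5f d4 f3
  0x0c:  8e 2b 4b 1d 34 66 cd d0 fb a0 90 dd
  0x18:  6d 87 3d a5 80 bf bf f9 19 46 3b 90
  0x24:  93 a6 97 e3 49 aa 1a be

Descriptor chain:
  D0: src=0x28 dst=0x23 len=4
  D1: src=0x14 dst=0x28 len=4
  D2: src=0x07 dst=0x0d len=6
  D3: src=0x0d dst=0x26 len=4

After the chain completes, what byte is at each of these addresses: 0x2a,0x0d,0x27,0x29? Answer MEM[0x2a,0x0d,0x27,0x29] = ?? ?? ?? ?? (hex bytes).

MEM[0x2a,0x0d,0x27,0x29] = 90 c0 35 d4

D0: mem[0x23..0x26] <- [49 aa 1a be]
D1: mem[0x28..0x2b] <- [fb a0 90 dd]
D2: mem[0x0d..0x12] <- [c0 35 5f d4 f3 8e]
D3: mem[0x26..0x29] <- [c0 35 5f d4]
query mem[0x2a]=0x90, mem[0x0d]=0xc0, mem[0x27]=0x35, mem[0x29]=0xd4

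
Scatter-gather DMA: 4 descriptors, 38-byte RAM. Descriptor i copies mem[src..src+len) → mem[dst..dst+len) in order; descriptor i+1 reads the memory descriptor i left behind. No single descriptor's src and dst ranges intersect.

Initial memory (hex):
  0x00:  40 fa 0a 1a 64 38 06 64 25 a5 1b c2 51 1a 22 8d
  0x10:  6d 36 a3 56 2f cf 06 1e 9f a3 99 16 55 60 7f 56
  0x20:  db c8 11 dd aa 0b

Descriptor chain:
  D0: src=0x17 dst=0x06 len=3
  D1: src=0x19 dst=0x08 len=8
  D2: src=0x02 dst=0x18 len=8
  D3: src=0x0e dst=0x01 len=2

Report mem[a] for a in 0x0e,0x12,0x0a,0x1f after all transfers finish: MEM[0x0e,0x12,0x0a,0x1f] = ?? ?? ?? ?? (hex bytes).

D0: mem[0x06..0x08] <- [1e 9f a3]
D1: mem[0x08..0x0f] <- [a3 99 16 55 60 7f 56 db]
D2: mem[0x18..0x1f] <- [0a 1a 64 38 1e 9f a3 99]
D3: mem[0x01..0x02] <- [56 db]
query mem[0x0e]=0x56, mem[0x12]=0xa3, mem[0x0a]=0x16, mem[0x1f]=0x99

MEM[0x0e,0x12,0x0a,0x1f] = 56 a3 16 99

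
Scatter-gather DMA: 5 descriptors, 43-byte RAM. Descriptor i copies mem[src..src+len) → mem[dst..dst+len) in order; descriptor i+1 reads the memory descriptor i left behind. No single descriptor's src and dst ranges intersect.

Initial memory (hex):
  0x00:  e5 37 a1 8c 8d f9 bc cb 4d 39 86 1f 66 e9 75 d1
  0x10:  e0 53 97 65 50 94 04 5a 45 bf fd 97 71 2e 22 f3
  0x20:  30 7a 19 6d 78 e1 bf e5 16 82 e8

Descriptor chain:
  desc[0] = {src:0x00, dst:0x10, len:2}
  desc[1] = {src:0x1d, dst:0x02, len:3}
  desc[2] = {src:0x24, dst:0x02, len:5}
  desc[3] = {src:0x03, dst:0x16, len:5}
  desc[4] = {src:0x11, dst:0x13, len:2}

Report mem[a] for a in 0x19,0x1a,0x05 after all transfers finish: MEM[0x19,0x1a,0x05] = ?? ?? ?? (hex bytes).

[0] 0x00->0x10 len=2 : e5 37
[1] 0x1d->0x02 len=3 : 2e 22 f3
[2] 0x24->0x02 len=5 : 78 e1 bf e5 16
[3] 0x03->0x16 len=5 : e1 bf e5 16 cb
[4] 0x11->0x13 len=2 : 37 97
query mem[0x19]=0x16, mem[0x1a]=0xcb, mem[0x05]=0xe5

MEM[0x19,0x1a,0x05] = 16 cb e5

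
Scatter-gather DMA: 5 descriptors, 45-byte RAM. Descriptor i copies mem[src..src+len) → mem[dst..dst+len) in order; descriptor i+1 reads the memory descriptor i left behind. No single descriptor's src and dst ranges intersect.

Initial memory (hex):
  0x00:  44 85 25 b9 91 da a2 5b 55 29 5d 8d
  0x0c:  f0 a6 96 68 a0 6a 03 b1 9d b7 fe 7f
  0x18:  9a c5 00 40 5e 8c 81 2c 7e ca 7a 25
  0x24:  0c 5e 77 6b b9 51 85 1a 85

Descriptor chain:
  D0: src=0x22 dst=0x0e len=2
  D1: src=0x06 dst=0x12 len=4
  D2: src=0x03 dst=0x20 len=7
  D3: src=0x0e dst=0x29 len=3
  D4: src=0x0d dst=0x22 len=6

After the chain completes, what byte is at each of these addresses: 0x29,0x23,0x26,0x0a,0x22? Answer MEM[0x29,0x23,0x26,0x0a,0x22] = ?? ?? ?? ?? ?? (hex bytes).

MEM[0x29,0x23,0x26,0x0a,0x22] = 7a 7a 6a 5d a6

#0 dst[0x0e+2] := {0x7a,0x25}
#1 dst[0x12+4] := {0xa2,0x5b,0x55,0x29}
#2 dst[0x20+7] := {0xb9,0x91,0xda,0xa2,0x5b,0x55,0x29}
#3 dst[0x29+3] := {0x7a,0x25,0xa0}
#4 dst[0x22+6] := {0xa6,0x7a,0x25,0xa0,0x6a,0xa2}
query mem[0x29]=0x7a, mem[0x23]=0x7a, mem[0x26]=0x6a, mem[0x0a]=0x5d, mem[0x22]=0xa6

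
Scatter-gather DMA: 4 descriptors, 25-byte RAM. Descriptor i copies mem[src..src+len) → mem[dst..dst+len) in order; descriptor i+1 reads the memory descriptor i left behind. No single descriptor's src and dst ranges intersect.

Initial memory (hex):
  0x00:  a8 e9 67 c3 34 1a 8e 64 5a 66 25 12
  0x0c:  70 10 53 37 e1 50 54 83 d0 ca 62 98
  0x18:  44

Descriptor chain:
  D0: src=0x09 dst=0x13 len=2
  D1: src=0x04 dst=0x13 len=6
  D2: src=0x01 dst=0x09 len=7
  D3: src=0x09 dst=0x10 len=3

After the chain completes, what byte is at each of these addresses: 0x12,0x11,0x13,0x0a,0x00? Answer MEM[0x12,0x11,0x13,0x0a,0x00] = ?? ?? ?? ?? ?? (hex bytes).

#0 dst[0x13+2] := {0x66,0x25}
#1 dst[0x13+6] := {0x34,0x1a,0x8e,0x64,0x5a,0x66}
#2 dst[0x09+7] := {0xe9,0x67,0xc3,0x34,0x1a,0x8e,0x64}
#3 dst[0x10+3] := {0xe9,0x67,0xc3}
query mem[0x12]=0xc3, mem[0x11]=0x67, mem[0x13]=0x34, mem[0x0a]=0x67, mem[0x00]=0xa8

MEM[0x12,0x11,0x13,0x0a,0x00] = c3 67 34 67 a8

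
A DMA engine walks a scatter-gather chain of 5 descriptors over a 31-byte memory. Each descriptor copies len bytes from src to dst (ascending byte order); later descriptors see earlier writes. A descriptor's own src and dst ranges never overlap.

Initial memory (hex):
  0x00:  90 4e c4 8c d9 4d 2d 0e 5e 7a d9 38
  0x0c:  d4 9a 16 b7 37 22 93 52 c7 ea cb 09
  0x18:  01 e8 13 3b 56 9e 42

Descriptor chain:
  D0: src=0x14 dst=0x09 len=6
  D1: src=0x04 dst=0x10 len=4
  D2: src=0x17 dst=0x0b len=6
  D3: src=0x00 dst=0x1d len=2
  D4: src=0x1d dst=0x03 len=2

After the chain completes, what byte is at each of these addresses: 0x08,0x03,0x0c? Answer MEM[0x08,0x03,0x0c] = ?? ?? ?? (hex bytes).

[0] 0x14->0x09 len=6 : c7 ea cb 09 01 e8
[1] 0x04->0x10 len=4 : d9 4d 2d 0e
[2] 0x17->0x0b len=6 : 09 01 e8 13 3b 56
[3] 0x00->0x1d len=2 : 90 4e
[4] 0x1d->0x03 len=2 : 90 4e
query mem[0x08]=0x5e, mem[0x03]=0x90, mem[0x0c]=0x01

MEM[0x08,0x03,0x0c] = 5e 90 01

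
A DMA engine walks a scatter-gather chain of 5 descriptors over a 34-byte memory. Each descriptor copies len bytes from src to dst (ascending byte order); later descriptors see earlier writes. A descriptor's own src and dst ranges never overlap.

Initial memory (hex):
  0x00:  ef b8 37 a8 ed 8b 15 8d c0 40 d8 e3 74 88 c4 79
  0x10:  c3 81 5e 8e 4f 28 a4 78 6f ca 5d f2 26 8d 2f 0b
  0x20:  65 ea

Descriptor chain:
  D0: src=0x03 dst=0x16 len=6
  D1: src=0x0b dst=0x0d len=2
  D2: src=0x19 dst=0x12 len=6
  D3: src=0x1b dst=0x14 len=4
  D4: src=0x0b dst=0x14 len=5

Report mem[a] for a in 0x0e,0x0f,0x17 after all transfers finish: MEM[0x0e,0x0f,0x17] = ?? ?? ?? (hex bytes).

  after D0: wrote 6B at 0x16 = a8ed8b158dc0
  after D1: wrote 2B at 0x0d = e374
  after D2: wrote 6B at 0x12 = 158dc0268d2f
  after D3: wrote 4B at 0x14 = c0268d2f
  after D4: wrote 5B at 0x14 = e374e37479
query mem[0x0e]=0x74, mem[0x0f]=0x79, mem[0x17]=0x74

MEM[0x0e,0x0f,0x17] = 74 79 74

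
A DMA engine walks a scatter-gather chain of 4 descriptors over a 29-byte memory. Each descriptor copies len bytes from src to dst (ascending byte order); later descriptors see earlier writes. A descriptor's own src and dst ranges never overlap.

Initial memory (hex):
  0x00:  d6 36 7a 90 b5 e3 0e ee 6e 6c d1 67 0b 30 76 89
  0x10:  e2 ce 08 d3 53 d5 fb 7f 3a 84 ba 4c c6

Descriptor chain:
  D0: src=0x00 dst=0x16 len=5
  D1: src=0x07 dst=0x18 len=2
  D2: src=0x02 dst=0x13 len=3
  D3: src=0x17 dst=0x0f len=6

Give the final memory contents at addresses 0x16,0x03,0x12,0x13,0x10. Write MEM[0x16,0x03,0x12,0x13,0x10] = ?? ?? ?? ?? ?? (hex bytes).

MEM[0x16,0x03,0x12,0x13,0x10] = d6 90 b5 4c ee

[0] 0x00->0x16 len=5 : d6 36 7a 90 b5
[1] 0x07->0x18 len=2 : ee 6e
[2] 0x02->0x13 len=3 : 7a 90 b5
[3] 0x17->0x0f len=6 : 36 ee 6e b5 4c c6
query mem[0x16]=0xd6, mem[0x03]=0x90, mem[0x12]=0xb5, mem[0x13]=0x4c, mem[0x10]=0xee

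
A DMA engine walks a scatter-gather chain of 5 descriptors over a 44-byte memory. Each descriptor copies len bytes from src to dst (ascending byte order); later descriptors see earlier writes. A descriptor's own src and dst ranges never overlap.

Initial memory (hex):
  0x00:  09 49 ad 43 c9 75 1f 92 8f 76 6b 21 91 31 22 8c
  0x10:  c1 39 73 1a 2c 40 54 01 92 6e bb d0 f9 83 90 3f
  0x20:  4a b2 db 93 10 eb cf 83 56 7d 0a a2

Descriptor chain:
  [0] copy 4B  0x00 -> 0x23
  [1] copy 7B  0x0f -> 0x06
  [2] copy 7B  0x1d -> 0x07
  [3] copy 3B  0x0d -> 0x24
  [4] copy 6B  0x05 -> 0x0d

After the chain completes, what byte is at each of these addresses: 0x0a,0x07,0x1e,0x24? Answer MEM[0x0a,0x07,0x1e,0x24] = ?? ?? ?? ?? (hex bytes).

D0: mem[0x23..0x26] <- [09 49 ad 43]
D1: mem[0x06..0x0c] <- [8c c1 39 73 1a 2c 40]
D2: mem[0x07..0x0d] <- [83 90 3f 4a b2 db 09]
D3: mem[0x24..0x26] <- [09 22 8c]
D4: mem[0x0d..0x12] <- [75 8c 83 90 3f 4a]
query mem[0x0a]=0x4a, mem[0x07]=0x83, mem[0x1e]=0x90, mem[0x24]=0x09

MEM[0x0a,0x07,0x1e,0x24] = 4a 83 90 09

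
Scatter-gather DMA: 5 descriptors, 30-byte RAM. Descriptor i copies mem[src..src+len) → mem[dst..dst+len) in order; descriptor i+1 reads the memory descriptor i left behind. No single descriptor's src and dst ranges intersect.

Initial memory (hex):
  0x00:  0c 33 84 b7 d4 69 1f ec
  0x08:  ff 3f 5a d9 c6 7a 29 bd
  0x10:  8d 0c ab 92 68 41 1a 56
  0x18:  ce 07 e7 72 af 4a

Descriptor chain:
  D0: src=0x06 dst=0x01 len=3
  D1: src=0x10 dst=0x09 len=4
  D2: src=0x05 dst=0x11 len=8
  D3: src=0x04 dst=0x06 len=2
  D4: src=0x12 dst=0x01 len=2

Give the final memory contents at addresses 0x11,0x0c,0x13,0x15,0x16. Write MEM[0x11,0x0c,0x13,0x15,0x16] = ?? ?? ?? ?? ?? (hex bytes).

MEM[0x11,0x0c,0x13,0x15,0x16] = 69 92 ec 8d 0c

[0] 0x06->0x01 len=3 : 1f ec ff
[1] 0x10->0x09 len=4 : 8d 0c ab 92
[2] 0x05->0x11 len=8 : 69 1f ec ff 8d 0c ab 92
[3] 0x04->0x06 len=2 : d4 69
[4] 0x12->0x01 len=2 : 1f ec
query mem[0x11]=0x69, mem[0x0c]=0x92, mem[0x13]=0xec, mem[0x15]=0x8d, mem[0x16]=0x0c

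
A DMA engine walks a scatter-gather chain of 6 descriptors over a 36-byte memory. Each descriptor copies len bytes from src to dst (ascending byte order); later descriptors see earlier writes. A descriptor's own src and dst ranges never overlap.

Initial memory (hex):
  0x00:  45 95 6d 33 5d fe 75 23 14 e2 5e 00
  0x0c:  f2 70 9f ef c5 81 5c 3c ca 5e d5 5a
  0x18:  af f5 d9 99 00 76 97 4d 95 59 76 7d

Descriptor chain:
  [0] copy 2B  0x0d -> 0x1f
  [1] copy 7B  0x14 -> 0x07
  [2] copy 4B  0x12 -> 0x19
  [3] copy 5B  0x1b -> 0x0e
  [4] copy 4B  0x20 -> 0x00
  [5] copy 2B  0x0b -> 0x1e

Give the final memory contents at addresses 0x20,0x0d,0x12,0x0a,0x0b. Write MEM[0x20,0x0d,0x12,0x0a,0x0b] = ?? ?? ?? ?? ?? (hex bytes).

MEM[0x20,0x0d,0x12,0x0a,0x0b] = 9f d9 70 5a af

#0 dst[0x1f+2] := {0x70,0x9f}
#1 dst[0x07+7] := {0xca,0x5e,0xd5,0x5a,0xaf,0xf5,0xd9}
#2 dst[0x19+4] := {0x5c,0x3c,0xca,0x5e}
#3 dst[0x0e+5] := {0xca,0x5e,0x76,0x97,0x70}
#4 dst[0x00+4] := {0x9f,0x59,0x76,0x7d}
#5 dst[0x1e+2] := {0xaf,0xf5}
query mem[0x20]=0x9f, mem[0x0d]=0xd9, mem[0x12]=0x70, mem[0x0a]=0x5a, mem[0x0b]=0xaf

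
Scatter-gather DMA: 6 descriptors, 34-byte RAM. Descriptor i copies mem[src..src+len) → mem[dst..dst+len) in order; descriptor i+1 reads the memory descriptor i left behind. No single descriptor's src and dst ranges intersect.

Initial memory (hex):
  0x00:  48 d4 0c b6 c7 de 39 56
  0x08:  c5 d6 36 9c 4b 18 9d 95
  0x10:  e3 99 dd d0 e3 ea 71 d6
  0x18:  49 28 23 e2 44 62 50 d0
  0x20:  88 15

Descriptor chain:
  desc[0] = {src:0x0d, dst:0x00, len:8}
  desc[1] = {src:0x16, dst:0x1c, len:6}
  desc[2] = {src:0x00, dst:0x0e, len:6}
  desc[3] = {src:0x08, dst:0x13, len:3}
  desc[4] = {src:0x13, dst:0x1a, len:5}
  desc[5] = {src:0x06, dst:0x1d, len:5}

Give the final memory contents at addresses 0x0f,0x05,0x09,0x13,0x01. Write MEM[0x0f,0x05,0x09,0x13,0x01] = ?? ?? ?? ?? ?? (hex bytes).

#0 dst[0x00+8] := {0x18,0x9d,0x95,0xe3,0x99,0xdd,0xd0,0xe3}
#1 dst[0x1c+6] := {0x71,0xd6,0x49,0x28,0x23,0xe2}
#2 dst[0x0e+6] := {0x18,0x9d,0x95,0xe3,0x99,0xdd}
#3 dst[0x13+3] := {0xc5,0xd6,0x36}
#4 dst[0x1a+5] := {0xc5,0xd6,0x36,0x71,0xd6}
#5 dst[0x1d+5] := {0xd0,0xe3,0xc5,0xd6,0x36}
query mem[0x0f]=0x9d, mem[0x05]=0xdd, mem[0x09]=0xd6, mem[0x13]=0xc5, mem[0x01]=0x9d

MEM[0x0f,0x05,0x09,0x13,0x01] = 9d dd d6 c5 9d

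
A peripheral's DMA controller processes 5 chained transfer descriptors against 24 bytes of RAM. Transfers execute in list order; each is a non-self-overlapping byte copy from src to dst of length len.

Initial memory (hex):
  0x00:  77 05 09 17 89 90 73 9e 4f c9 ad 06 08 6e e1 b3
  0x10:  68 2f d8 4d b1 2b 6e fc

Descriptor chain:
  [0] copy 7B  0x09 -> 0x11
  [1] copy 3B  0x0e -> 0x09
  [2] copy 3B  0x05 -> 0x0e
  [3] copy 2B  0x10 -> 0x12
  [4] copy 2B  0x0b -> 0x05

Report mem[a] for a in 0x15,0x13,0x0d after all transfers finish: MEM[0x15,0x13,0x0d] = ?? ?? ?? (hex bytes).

#0 dst[0x11+7] := {0xc9,0xad,0x06,0x08,0x6e,0xe1,0xb3}
#1 dst[0x09+3] := {0xe1,0xb3,0x68}
#2 dst[0x0e+3] := {0x90,0x73,0x9e}
#3 dst[0x12+2] := {0x9e,0xc9}
#4 dst[0x05+2] := {0x68,0x08}
query mem[0x15]=0x6e, mem[0x13]=0xc9, mem[0x0d]=0x6e

MEM[0x15,0x13,0x0d] = 6e c9 6e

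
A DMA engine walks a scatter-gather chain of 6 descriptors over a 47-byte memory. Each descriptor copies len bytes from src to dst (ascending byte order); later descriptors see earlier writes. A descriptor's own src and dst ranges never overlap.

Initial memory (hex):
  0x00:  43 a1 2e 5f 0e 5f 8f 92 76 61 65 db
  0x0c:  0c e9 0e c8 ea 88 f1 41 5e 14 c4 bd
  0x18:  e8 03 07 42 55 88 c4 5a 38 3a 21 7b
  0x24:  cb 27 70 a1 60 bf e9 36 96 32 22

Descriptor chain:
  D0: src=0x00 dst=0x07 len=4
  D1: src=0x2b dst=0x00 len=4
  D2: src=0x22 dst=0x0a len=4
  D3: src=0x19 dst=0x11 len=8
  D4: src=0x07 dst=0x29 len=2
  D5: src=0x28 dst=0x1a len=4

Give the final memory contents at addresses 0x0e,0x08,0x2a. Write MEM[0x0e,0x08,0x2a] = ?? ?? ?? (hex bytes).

D0: mem[0x07..0x0a] <- [43 a1 2e 5f]
D1: mem[0x00..0x03] <- [36 96 32 22]
D2: mem[0x0a..0x0d] <- [21 7b cb 27]
D3: mem[0x11..0x18] <- [03 07 42 55 88 c4 5a 38]
D4: mem[0x29..0x2a] <- [43 a1]
D5: mem[0x1a..0x1d] <- [60 43 a1 36]
query mem[0x0e]=0x0e, mem[0x08]=0xa1, mem[0x2a]=0xa1

MEM[0x0e,0x08,0x2a] = 0e a1 a1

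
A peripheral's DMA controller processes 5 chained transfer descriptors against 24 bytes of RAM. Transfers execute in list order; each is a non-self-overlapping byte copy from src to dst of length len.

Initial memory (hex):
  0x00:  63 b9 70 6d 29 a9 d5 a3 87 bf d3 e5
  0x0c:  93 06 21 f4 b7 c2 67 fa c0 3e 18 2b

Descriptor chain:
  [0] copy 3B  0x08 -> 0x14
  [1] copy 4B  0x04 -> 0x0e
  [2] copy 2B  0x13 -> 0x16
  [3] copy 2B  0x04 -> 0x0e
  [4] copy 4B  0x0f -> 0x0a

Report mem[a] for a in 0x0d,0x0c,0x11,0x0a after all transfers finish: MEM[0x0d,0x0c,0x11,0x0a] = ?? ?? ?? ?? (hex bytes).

D0: mem[0x14..0x16] <- [87 bf d3]
D1: mem[0x0e..0x11] <- [29 a9 d5 a3]
D2: mem[0x16..0x17] <- [fa 87]
D3: mem[0x0e..0x0f] <- [29 a9]
D4: mem[0x0a..0x0d] <- [a9 d5 a3 67]
query mem[0x0d]=0x67, mem[0x0c]=0xa3, mem[0x11]=0xa3, mem[0x0a]=0xa9

MEM[0x0d,0x0c,0x11,0x0a] = 67 a3 a3 a9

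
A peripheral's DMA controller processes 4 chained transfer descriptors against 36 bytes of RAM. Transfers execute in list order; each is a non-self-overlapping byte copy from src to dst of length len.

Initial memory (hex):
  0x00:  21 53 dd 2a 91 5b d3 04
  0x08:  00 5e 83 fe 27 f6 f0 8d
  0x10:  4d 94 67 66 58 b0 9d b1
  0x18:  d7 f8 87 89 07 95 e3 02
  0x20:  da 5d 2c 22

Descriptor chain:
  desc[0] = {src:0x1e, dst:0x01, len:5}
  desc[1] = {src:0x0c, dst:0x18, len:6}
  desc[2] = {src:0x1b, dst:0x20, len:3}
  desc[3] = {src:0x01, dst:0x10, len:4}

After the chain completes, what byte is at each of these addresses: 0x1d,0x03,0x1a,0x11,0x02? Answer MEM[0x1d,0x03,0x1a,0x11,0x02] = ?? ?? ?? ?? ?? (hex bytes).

MEM[0x1d,0x03,0x1a,0x11,0x02] = 94 da f0 02 02

  after D0: wrote 5B at 0x01 = e302da5d2c
  after D1: wrote 6B at 0x18 = 27f6f08d4d94
  after D2: wrote 3B at 0x20 = 8d4d94
  after D3: wrote 4B at 0x10 = e302da5d
query mem[0x1d]=0x94, mem[0x03]=0xda, mem[0x1a]=0xf0, mem[0x11]=0x02, mem[0x02]=0x02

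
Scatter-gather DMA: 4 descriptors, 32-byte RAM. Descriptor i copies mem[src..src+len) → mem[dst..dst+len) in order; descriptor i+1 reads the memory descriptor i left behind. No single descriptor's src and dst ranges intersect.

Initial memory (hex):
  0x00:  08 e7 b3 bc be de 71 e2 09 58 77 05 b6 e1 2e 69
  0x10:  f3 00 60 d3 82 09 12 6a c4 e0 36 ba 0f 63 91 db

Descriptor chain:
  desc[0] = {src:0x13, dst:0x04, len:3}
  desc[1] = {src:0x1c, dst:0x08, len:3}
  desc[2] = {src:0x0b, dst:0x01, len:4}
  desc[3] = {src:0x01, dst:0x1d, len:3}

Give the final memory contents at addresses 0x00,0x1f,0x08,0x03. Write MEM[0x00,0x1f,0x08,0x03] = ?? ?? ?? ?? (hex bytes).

D0: mem[0x04..0x06] <- [d3 82 09]
D1: mem[0x08..0x0a] <- [0f 63 91]
D2: mem[0x01..0x04] <- [05 b6 e1 2e]
D3: mem[0x1d..0x1f] <- [05 b6 e1]
query mem[0x00]=0x08, mem[0x1f]=0xe1, mem[0x08]=0x0f, mem[0x03]=0xe1

MEM[0x00,0x1f,0x08,0x03] = 08 e1 0f e1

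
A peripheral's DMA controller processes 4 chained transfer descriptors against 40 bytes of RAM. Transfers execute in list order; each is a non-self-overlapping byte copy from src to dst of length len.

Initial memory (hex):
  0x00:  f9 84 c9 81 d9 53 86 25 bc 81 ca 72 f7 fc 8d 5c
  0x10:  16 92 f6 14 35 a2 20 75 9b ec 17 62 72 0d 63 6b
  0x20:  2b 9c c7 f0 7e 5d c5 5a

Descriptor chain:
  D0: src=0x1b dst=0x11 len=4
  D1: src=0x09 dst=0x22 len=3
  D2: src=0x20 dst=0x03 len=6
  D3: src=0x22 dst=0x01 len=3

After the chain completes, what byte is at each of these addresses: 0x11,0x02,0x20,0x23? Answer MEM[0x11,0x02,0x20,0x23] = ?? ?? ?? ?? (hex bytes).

D0: mem[0x11..0x14] <- [62 72 0d 63]
D1: mem[0x22..0x24] <- [81 ca 72]
D2: mem[0x03..0x08] <- [2b 9c 81 ca 72 5d]
D3: mem[0x01..0x03] <- [81 ca 72]
query mem[0x11]=0x62, mem[0x02]=0xca, mem[0x20]=0x2b, mem[0x23]=0xca

MEM[0x11,0x02,0x20,0x23] = 62 ca 2b ca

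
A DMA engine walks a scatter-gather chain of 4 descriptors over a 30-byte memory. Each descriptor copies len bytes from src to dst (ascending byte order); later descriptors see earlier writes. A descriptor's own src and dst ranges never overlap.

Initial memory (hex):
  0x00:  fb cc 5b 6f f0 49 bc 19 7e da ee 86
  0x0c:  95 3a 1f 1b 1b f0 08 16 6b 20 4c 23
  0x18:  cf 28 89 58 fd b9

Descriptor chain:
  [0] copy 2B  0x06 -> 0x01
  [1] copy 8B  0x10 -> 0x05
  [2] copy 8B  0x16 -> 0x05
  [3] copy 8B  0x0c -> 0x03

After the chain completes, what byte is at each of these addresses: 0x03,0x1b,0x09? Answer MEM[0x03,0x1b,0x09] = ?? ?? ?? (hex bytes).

#0 dst[0x01+2] := {0xbc,0x19}
#1 dst[0x05+8] := {0x1b,0xf0,0x08,0x16,0x6b,0x20,0x4c,0x23}
#2 dst[0x05+8] := {0x4c,0x23,0xcf,0x28,0x89,0x58,0xfd,0xb9}
#3 dst[0x03+8] := {0xb9,0x3a,0x1f,0x1b,0x1b,0xf0,0x08,0x16}
query mem[0x03]=0xb9, mem[0x1b]=0x58, mem[0x09]=0x08

MEM[0x03,0x1b,0x09] = b9 58 08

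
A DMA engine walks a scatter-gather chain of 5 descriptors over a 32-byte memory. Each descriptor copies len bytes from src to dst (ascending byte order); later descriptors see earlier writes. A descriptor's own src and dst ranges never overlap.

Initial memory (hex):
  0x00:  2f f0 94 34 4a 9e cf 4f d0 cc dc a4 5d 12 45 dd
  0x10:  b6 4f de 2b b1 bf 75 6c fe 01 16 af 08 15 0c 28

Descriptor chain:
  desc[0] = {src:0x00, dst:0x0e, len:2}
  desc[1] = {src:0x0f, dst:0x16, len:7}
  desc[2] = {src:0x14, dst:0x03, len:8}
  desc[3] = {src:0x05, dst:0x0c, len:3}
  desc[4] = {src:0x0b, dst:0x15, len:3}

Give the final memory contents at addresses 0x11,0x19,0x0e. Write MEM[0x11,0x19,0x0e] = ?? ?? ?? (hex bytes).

MEM[0x11,0x19,0x0e] = 4f de 4f

  after D0: wrote 2B at 0x0e = 2ff0
  after D1: wrote 7B at 0x16 = f0b64fde2bb1bf
  after D2: wrote 8B at 0x03 = b1bff0b64fde2bb1
  after D3: wrote 3B at 0x0c = f0b64f
  after D4: wrote 3B at 0x15 = a4f0b6
query mem[0x11]=0x4f, mem[0x19]=0xde, mem[0x0e]=0x4f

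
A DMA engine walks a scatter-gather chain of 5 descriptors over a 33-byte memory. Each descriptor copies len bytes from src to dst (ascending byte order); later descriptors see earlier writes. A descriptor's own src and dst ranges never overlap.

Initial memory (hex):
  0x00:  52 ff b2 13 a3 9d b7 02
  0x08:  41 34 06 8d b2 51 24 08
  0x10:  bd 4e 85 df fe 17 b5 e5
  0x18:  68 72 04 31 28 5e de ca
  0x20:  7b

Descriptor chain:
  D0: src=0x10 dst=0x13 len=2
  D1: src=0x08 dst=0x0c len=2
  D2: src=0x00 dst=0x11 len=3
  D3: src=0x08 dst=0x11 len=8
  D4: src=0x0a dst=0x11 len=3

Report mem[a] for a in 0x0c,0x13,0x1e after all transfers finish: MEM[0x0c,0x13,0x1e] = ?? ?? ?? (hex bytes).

  after D0: wrote 2B at 0x13 = bd4e
  after D1: wrote 2B at 0x0c = 4134
  after D2: wrote 3B at 0x11 = 52ffb2
  after D3: wrote 8B at 0x11 = 4134068d41342408
  after D4: wrote 3B at 0x11 = 068d41
query mem[0x0c]=0x41, mem[0x13]=0x41, mem[0x1e]=0xde

MEM[0x0c,0x13,0x1e] = 41 41 de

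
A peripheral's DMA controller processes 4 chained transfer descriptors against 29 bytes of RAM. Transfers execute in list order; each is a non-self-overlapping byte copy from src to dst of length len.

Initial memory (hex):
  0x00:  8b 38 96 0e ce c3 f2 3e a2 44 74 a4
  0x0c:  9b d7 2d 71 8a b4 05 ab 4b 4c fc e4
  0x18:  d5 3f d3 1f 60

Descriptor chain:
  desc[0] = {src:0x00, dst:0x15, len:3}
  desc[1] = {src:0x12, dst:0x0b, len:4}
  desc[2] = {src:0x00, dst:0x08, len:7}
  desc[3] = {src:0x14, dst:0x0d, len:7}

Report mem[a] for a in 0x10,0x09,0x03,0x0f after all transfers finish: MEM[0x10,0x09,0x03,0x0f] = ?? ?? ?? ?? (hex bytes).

D0: mem[0x15..0x17] <- [8b 38 96]
D1: mem[0x0b..0x0e] <- [05 ab 4b 8b]
D2: mem[0x08..0x0e] <- [8b 38 96 0e ce c3 f2]
D3: mem[0x0d..0x13] <- [4b 8b 38 96 d5 3f d3]
query mem[0x10]=0x96, mem[0x09]=0x38, mem[0x03]=0x0e, mem[0x0f]=0x38

MEM[0x10,0x09,0x03,0x0f] = 96 38 0e 38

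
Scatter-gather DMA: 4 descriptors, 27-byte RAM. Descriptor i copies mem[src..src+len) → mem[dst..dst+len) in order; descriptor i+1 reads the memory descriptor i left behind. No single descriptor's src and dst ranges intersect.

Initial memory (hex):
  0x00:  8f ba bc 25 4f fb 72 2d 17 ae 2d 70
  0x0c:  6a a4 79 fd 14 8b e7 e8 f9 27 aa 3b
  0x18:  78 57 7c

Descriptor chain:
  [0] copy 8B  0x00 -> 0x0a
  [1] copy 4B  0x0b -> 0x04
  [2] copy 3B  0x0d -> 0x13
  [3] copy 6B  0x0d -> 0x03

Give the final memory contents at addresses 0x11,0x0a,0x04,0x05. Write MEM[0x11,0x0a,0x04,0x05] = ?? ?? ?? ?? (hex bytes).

MEM[0x11,0x0a,0x04,0x05] = 2d 8f 4f fb

#0 dst[0x0a+8] := {0x8f,0xba,0xbc,0x25,0x4f,0xfb,0x72,0x2d}
#1 dst[0x04+4] := {0xba,0xbc,0x25,0x4f}
#2 dst[0x13+3] := {0x25,0x4f,0xfb}
#3 dst[0x03+6] := {0x25,0x4f,0xfb,0x72,0x2d,0xe7}
query mem[0x11]=0x2d, mem[0x0a]=0x8f, mem[0x04]=0x4f, mem[0x05]=0xfb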